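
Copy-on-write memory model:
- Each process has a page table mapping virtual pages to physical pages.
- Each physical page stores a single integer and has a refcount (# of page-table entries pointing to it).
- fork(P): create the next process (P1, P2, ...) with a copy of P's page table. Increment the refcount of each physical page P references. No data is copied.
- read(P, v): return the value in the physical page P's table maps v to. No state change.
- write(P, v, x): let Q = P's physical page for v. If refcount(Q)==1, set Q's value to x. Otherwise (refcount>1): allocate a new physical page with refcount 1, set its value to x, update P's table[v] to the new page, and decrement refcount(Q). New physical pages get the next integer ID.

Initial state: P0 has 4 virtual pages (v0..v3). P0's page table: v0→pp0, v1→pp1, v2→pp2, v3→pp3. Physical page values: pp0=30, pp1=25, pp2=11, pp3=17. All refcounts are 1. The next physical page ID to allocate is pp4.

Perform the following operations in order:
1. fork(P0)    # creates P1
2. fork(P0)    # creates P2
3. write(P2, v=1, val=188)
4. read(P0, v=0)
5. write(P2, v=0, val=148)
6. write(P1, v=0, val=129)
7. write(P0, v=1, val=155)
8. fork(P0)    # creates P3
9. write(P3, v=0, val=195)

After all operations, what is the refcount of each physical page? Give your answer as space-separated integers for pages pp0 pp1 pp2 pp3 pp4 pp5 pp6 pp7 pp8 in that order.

Op 1: fork(P0) -> P1. 4 ppages; refcounts: pp0:2 pp1:2 pp2:2 pp3:2
Op 2: fork(P0) -> P2. 4 ppages; refcounts: pp0:3 pp1:3 pp2:3 pp3:3
Op 3: write(P2, v1, 188). refcount(pp1)=3>1 -> COPY to pp4. 5 ppages; refcounts: pp0:3 pp1:2 pp2:3 pp3:3 pp4:1
Op 4: read(P0, v0) -> 30. No state change.
Op 5: write(P2, v0, 148). refcount(pp0)=3>1 -> COPY to pp5. 6 ppages; refcounts: pp0:2 pp1:2 pp2:3 pp3:3 pp4:1 pp5:1
Op 6: write(P1, v0, 129). refcount(pp0)=2>1 -> COPY to pp6. 7 ppages; refcounts: pp0:1 pp1:2 pp2:3 pp3:3 pp4:1 pp5:1 pp6:1
Op 7: write(P0, v1, 155). refcount(pp1)=2>1 -> COPY to pp7. 8 ppages; refcounts: pp0:1 pp1:1 pp2:3 pp3:3 pp4:1 pp5:1 pp6:1 pp7:1
Op 8: fork(P0) -> P3. 8 ppages; refcounts: pp0:2 pp1:1 pp2:4 pp3:4 pp4:1 pp5:1 pp6:1 pp7:2
Op 9: write(P3, v0, 195). refcount(pp0)=2>1 -> COPY to pp8. 9 ppages; refcounts: pp0:1 pp1:1 pp2:4 pp3:4 pp4:1 pp5:1 pp6:1 pp7:2 pp8:1

Answer: 1 1 4 4 1 1 1 2 1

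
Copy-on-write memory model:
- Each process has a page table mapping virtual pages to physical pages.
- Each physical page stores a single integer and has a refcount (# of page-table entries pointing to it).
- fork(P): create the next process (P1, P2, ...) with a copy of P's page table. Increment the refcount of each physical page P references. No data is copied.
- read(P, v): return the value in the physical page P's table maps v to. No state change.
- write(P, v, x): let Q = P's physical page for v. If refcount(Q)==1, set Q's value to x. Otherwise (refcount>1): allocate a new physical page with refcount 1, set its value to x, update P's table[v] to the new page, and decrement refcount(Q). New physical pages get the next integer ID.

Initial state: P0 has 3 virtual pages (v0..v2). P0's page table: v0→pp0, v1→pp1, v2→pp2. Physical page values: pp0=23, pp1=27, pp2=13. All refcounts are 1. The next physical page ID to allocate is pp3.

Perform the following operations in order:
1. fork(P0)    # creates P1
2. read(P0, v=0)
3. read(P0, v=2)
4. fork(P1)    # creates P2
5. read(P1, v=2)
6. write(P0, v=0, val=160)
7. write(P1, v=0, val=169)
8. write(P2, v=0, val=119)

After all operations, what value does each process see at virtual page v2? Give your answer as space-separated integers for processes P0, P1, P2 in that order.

Answer: 13 13 13

Derivation:
Op 1: fork(P0) -> P1. 3 ppages; refcounts: pp0:2 pp1:2 pp2:2
Op 2: read(P0, v0) -> 23. No state change.
Op 3: read(P0, v2) -> 13. No state change.
Op 4: fork(P1) -> P2. 3 ppages; refcounts: pp0:3 pp1:3 pp2:3
Op 5: read(P1, v2) -> 13. No state change.
Op 6: write(P0, v0, 160). refcount(pp0)=3>1 -> COPY to pp3. 4 ppages; refcounts: pp0:2 pp1:3 pp2:3 pp3:1
Op 7: write(P1, v0, 169). refcount(pp0)=2>1 -> COPY to pp4. 5 ppages; refcounts: pp0:1 pp1:3 pp2:3 pp3:1 pp4:1
Op 8: write(P2, v0, 119). refcount(pp0)=1 -> write in place. 5 ppages; refcounts: pp0:1 pp1:3 pp2:3 pp3:1 pp4:1
P0: v2 -> pp2 = 13
P1: v2 -> pp2 = 13
P2: v2 -> pp2 = 13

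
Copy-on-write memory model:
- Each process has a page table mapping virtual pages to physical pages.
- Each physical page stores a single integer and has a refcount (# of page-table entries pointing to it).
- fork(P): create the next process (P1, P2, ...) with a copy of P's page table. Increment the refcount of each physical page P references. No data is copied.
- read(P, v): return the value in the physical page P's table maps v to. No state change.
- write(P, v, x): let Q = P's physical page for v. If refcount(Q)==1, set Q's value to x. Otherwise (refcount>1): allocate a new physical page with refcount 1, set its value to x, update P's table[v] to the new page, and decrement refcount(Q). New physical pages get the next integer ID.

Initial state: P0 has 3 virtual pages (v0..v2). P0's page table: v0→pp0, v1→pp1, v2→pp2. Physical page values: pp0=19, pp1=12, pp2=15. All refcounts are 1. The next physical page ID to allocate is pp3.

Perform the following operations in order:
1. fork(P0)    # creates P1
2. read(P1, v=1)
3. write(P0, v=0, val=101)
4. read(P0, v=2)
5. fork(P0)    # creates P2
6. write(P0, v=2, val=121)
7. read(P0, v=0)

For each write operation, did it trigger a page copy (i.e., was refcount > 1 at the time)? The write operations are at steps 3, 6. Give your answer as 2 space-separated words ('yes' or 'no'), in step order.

Op 1: fork(P0) -> P1. 3 ppages; refcounts: pp0:2 pp1:2 pp2:2
Op 2: read(P1, v1) -> 12. No state change.
Op 3: write(P0, v0, 101). refcount(pp0)=2>1 -> COPY to pp3. 4 ppages; refcounts: pp0:1 pp1:2 pp2:2 pp3:1
Op 4: read(P0, v2) -> 15. No state change.
Op 5: fork(P0) -> P2. 4 ppages; refcounts: pp0:1 pp1:3 pp2:3 pp3:2
Op 6: write(P0, v2, 121). refcount(pp2)=3>1 -> COPY to pp4. 5 ppages; refcounts: pp0:1 pp1:3 pp2:2 pp3:2 pp4:1
Op 7: read(P0, v0) -> 101. No state change.

yes yes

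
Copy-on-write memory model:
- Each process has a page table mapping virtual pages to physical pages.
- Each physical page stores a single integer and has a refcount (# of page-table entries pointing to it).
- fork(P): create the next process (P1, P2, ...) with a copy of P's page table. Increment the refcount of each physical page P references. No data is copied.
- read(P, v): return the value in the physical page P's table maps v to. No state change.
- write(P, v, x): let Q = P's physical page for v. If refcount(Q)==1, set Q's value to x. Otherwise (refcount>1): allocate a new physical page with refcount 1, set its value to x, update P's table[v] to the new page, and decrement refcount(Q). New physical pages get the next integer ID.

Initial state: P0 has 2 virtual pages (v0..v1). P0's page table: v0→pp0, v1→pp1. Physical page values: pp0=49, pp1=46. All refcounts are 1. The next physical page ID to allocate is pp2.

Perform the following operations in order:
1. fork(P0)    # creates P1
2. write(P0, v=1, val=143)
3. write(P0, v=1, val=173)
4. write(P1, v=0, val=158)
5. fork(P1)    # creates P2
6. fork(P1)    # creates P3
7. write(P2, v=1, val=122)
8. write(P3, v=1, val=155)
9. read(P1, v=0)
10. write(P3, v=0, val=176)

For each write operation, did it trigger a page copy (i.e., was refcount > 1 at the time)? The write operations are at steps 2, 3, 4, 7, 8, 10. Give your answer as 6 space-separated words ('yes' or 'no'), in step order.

Op 1: fork(P0) -> P1. 2 ppages; refcounts: pp0:2 pp1:2
Op 2: write(P0, v1, 143). refcount(pp1)=2>1 -> COPY to pp2. 3 ppages; refcounts: pp0:2 pp1:1 pp2:1
Op 3: write(P0, v1, 173). refcount(pp2)=1 -> write in place. 3 ppages; refcounts: pp0:2 pp1:1 pp2:1
Op 4: write(P1, v0, 158). refcount(pp0)=2>1 -> COPY to pp3. 4 ppages; refcounts: pp0:1 pp1:1 pp2:1 pp3:1
Op 5: fork(P1) -> P2. 4 ppages; refcounts: pp0:1 pp1:2 pp2:1 pp3:2
Op 6: fork(P1) -> P3. 4 ppages; refcounts: pp0:1 pp1:3 pp2:1 pp3:3
Op 7: write(P2, v1, 122). refcount(pp1)=3>1 -> COPY to pp4. 5 ppages; refcounts: pp0:1 pp1:2 pp2:1 pp3:3 pp4:1
Op 8: write(P3, v1, 155). refcount(pp1)=2>1 -> COPY to pp5. 6 ppages; refcounts: pp0:1 pp1:1 pp2:1 pp3:3 pp4:1 pp5:1
Op 9: read(P1, v0) -> 158. No state change.
Op 10: write(P3, v0, 176). refcount(pp3)=3>1 -> COPY to pp6. 7 ppages; refcounts: pp0:1 pp1:1 pp2:1 pp3:2 pp4:1 pp5:1 pp6:1

yes no yes yes yes yes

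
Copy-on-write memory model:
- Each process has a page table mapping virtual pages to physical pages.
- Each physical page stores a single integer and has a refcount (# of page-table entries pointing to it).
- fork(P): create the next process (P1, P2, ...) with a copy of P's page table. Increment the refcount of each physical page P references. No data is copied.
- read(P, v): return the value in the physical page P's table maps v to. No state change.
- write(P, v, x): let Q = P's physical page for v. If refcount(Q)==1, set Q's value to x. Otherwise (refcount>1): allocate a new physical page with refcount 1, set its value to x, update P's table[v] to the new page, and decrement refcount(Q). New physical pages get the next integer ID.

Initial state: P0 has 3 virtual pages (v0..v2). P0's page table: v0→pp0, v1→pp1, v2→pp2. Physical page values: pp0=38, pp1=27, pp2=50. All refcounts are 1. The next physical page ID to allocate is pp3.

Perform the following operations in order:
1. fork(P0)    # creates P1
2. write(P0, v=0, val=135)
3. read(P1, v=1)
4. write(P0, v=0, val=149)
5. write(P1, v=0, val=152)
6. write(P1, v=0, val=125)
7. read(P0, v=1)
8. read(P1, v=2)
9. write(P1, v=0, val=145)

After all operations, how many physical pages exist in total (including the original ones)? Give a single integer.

Answer: 4

Derivation:
Op 1: fork(P0) -> P1. 3 ppages; refcounts: pp0:2 pp1:2 pp2:2
Op 2: write(P0, v0, 135). refcount(pp0)=2>1 -> COPY to pp3. 4 ppages; refcounts: pp0:1 pp1:2 pp2:2 pp3:1
Op 3: read(P1, v1) -> 27. No state change.
Op 4: write(P0, v0, 149). refcount(pp3)=1 -> write in place. 4 ppages; refcounts: pp0:1 pp1:2 pp2:2 pp3:1
Op 5: write(P1, v0, 152). refcount(pp0)=1 -> write in place. 4 ppages; refcounts: pp0:1 pp1:2 pp2:2 pp3:1
Op 6: write(P1, v0, 125). refcount(pp0)=1 -> write in place. 4 ppages; refcounts: pp0:1 pp1:2 pp2:2 pp3:1
Op 7: read(P0, v1) -> 27. No state change.
Op 8: read(P1, v2) -> 50. No state change.
Op 9: write(P1, v0, 145). refcount(pp0)=1 -> write in place. 4 ppages; refcounts: pp0:1 pp1:2 pp2:2 pp3:1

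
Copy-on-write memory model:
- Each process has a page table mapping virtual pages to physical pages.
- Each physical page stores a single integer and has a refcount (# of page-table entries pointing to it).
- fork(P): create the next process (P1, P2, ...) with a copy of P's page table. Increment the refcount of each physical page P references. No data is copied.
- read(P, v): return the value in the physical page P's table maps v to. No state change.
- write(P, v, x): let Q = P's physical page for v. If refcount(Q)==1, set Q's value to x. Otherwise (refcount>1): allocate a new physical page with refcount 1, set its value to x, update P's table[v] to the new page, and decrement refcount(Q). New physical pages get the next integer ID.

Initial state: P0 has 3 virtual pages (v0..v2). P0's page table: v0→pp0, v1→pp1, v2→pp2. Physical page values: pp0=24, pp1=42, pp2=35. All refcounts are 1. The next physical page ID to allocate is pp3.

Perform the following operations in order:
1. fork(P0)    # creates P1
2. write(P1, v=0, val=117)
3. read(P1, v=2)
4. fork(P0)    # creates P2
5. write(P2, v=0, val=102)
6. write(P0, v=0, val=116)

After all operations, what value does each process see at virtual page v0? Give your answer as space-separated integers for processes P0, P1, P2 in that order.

Op 1: fork(P0) -> P1. 3 ppages; refcounts: pp0:2 pp1:2 pp2:2
Op 2: write(P1, v0, 117). refcount(pp0)=2>1 -> COPY to pp3. 4 ppages; refcounts: pp0:1 pp1:2 pp2:2 pp3:1
Op 3: read(P1, v2) -> 35. No state change.
Op 4: fork(P0) -> P2. 4 ppages; refcounts: pp0:2 pp1:3 pp2:3 pp3:1
Op 5: write(P2, v0, 102). refcount(pp0)=2>1 -> COPY to pp4. 5 ppages; refcounts: pp0:1 pp1:3 pp2:3 pp3:1 pp4:1
Op 6: write(P0, v0, 116). refcount(pp0)=1 -> write in place. 5 ppages; refcounts: pp0:1 pp1:3 pp2:3 pp3:1 pp4:1
P0: v0 -> pp0 = 116
P1: v0 -> pp3 = 117
P2: v0 -> pp4 = 102

Answer: 116 117 102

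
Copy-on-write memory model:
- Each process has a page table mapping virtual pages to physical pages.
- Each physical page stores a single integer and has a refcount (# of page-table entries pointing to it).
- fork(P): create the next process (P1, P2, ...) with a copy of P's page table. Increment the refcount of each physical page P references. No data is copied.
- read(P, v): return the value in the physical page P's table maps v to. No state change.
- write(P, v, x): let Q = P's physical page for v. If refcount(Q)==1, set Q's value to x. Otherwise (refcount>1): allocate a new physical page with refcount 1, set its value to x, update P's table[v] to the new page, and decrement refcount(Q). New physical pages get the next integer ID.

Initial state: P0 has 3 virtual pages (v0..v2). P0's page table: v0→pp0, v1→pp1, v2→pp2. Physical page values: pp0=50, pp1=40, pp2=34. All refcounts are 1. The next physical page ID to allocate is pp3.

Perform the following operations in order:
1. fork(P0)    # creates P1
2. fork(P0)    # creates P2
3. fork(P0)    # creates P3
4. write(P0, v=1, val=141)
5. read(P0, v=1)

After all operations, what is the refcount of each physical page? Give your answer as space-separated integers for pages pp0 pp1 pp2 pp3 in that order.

Op 1: fork(P0) -> P1. 3 ppages; refcounts: pp0:2 pp1:2 pp2:2
Op 2: fork(P0) -> P2. 3 ppages; refcounts: pp0:3 pp1:3 pp2:3
Op 3: fork(P0) -> P3. 3 ppages; refcounts: pp0:4 pp1:4 pp2:4
Op 4: write(P0, v1, 141). refcount(pp1)=4>1 -> COPY to pp3. 4 ppages; refcounts: pp0:4 pp1:3 pp2:4 pp3:1
Op 5: read(P0, v1) -> 141. No state change.

Answer: 4 3 4 1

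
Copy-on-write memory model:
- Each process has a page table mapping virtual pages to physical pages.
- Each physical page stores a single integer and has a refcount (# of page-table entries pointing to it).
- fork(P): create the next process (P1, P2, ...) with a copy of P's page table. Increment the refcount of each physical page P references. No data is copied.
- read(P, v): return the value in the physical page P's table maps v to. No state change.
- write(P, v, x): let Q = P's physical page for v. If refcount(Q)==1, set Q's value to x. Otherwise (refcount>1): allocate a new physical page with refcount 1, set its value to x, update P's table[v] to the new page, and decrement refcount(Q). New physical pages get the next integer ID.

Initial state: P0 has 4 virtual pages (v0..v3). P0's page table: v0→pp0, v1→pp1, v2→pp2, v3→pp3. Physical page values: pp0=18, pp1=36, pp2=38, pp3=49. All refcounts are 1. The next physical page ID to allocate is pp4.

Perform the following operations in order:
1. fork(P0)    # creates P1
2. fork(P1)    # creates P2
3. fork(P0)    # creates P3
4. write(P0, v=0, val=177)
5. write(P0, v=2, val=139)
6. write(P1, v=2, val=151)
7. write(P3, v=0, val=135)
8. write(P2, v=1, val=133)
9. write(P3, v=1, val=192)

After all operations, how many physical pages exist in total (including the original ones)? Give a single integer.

Op 1: fork(P0) -> P1. 4 ppages; refcounts: pp0:2 pp1:2 pp2:2 pp3:2
Op 2: fork(P1) -> P2. 4 ppages; refcounts: pp0:3 pp1:3 pp2:3 pp3:3
Op 3: fork(P0) -> P3. 4 ppages; refcounts: pp0:4 pp1:4 pp2:4 pp3:4
Op 4: write(P0, v0, 177). refcount(pp0)=4>1 -> COPY to pp4. 5 ppages; refcounts: pp0:3 pp1:4 pp2:4 pp3:4 pp4:1
Op 5: write(P0, v2, 139). refcount(pp2)=4>1 -> COPY to pp5. 6 ppages; refcounts: pp0:3 pp1:4 pp2:3 pp3:4 pp4:1 pp5:1
Op 6: write(P1, v2, 151). refcount(pp2)=3>1 -> COPY to pp6. 7 ppages; refcounts: pp0:3 pp1:4 pp2:2 pp3:4 pp4:1 pp5:1 pp6:1
Op 7: write(P3, v0, 135). refcount(pp0)=3>1 -> COPY to pp7. 8 ppages; refcounts: pp0:2 pp1:4 pp2:2 pp3:4 pp4:1 pp5:1 pp6:1 pp7:1
Op 8: write(P2, v1, 133). refcount(pp1)=4>1 -> COPY to pp8. 9 ppages; refcounts: pp0:2 pp1:3 pp2:2 pp3:4 pp4:1 pp5:1 pp6:1 pp7:1 pp8:1
Op 9: write(P3, v1, 192). refcount(pp1)=3>1 -> COPY to pp9. 10 ppages; refcounts: pp0:2 pp1:2 pp2:2 pp3:4 pp4:1 pp5:1 pp6:1 pp7:1 pp8:1 pp9:1

Answer: 10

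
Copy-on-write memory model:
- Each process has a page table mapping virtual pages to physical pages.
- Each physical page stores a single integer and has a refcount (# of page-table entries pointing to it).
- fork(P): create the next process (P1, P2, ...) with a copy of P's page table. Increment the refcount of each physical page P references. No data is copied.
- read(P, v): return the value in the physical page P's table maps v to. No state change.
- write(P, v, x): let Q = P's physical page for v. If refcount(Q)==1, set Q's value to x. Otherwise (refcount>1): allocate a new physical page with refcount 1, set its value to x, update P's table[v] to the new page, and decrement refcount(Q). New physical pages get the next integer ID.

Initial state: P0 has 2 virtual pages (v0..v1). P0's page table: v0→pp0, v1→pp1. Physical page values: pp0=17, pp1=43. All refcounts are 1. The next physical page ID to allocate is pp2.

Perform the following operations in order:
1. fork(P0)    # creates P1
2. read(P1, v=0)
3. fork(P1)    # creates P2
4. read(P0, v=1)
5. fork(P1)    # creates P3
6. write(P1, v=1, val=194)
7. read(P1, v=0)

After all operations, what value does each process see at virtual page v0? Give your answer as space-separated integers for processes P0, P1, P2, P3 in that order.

Op 1: fork(P0) -> P1. 2 ppages; refcounts: pp0:2 pp1:2
Op 2: read(P1, v0) -> 17. No state change.
Op 3: fork(P1) -> P2. 2 ppages; refcounts: pp0:3 pp1:3
Op 4: read(P0, v1) -> 43. No state change.
Op 5: fork(P1) -> P3. 2 ppages; refcounts: pp0:4 pp1:4
Op 6: write(P1, v1, 194). refcount(pp1)=4>1 -> COPY to pp2. 3 ppages; refcounts: pp0:4 pp1:3 pp2:1
Op 7: read(P1, v0) -> 17. No state change.
P0: v0 -> pp0 = 17
P1: v0 -> pp0 = 17
P2: v0 -> pp0 = 17
P3: v0 -> pp0 = 17

Answer: 17 17 17 17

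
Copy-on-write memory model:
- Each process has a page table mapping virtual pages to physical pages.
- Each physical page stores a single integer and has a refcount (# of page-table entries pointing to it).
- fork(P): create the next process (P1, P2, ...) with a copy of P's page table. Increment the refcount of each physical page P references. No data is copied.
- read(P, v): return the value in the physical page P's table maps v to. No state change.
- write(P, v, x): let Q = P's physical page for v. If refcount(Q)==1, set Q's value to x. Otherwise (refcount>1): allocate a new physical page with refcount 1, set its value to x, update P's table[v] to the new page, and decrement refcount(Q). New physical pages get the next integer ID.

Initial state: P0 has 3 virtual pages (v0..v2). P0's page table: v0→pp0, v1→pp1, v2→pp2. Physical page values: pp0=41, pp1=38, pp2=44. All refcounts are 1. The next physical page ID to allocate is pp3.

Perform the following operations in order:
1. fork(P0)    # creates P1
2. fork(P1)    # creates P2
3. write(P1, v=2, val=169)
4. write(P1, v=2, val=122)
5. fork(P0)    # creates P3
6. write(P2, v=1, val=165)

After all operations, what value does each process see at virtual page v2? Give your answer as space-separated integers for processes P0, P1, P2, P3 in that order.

Answer: 44 122 44 44

Derivation:
Op 1: fork(P0) -> P1. 3 ppages; refcounts: pp0:2 pp1:2 pp2:2
Op 2: fork(P1) -> P2. 3 ppages; refcounts: pp0:3 pp1:3 pp2:3
Op 3: write(P1, v2, 169). refcount(pp2)=3>1 -> COPY to pp3. 4 ppages; refcounts: pp0:3 pp1:3 pp2:2 pp3:1
Op 4: write(P1, v2, 122). refcount(pp3)=1 -> write in place. 4 ppages; refcounts: pp0:3 pp1:3 pp2:2 pp3:1
Op 5: fork(P0) -> P3. 4 ppages; refcounts: pp0:4 pp1:4 pp2:3 pp3:1
Op 6: write(P2, v1, 165). refcount(pp1)=4>1 -> COPY to pp4. 5 ppages; refcounts: pp0:4 pp1:3 pp2:3 pp3:1 pp4:1
P0: v2 -> pp2 = 44
P1: v2 -> pp3 = 122
P2: v2 -> pp2 = 44
P3: v2 -> pp2 = 44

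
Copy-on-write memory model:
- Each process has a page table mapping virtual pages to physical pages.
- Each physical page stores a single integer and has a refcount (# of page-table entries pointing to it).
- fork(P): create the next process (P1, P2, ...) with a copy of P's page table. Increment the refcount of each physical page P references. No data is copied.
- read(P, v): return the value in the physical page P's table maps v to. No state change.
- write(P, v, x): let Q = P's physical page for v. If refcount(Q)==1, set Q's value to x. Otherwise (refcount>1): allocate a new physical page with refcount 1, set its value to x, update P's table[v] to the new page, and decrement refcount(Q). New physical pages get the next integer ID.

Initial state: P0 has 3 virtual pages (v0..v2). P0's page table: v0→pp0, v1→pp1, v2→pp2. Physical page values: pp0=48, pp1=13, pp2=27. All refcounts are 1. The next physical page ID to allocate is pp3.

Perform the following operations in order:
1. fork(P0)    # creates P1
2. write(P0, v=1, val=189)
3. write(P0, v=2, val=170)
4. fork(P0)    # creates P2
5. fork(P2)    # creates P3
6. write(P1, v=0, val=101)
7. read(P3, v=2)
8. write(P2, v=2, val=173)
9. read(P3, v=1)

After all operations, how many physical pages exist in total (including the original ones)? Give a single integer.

Answer: 7

Derivation:
Op 1: fork(P0) -> P1. 3 ppages; refcounts: pp0:2 pp1:2 pp2:2
Op 2: write(P0, v1, 189). refcount(pp1)=2>1 -> COPY to pp3. 4 ppages; refcounts: pp0:2 pp1:1 pp2:2 pp3:1
Op 3: write(P0, v2, 170). refcount(pp2)=2>1 -> COPY to pp4. 5 ppages; refcounts: pp0:2 pp1:1 pp2:1 pp3:1 pp4:1
Op 4: fork(P0) -> P2. 5 ppages; refcounts: pp0:3 pp1:1 pp2:1 pp3:2 pp4:2
Op 5: fork(P2) -> P3. 5 ppages; refcounts: pp0:4 pp1:1 pp2:1 pp3:3 pp4:3
Op 6: write(P1, v0, 101). refcount(pp0)=4>1 -> COPY to pp5. 6 ppages; refcounts: pp0:3 pp1:1 pp2:1 pp3:3 pp4:3 pp5:1
Op 7: read(P3, v2) -> 170. No state change.
Op 8: write(P2, v2, 173). refcount(pp4)=3>1 -> COPY to pp6. 7 ppages; refcounts: pp0:3 pp1:1 pp2:1 pp3:3 pp4:2 pp5:1 pp6:1
Op 9: read(P3, v1) -> 189. No state change.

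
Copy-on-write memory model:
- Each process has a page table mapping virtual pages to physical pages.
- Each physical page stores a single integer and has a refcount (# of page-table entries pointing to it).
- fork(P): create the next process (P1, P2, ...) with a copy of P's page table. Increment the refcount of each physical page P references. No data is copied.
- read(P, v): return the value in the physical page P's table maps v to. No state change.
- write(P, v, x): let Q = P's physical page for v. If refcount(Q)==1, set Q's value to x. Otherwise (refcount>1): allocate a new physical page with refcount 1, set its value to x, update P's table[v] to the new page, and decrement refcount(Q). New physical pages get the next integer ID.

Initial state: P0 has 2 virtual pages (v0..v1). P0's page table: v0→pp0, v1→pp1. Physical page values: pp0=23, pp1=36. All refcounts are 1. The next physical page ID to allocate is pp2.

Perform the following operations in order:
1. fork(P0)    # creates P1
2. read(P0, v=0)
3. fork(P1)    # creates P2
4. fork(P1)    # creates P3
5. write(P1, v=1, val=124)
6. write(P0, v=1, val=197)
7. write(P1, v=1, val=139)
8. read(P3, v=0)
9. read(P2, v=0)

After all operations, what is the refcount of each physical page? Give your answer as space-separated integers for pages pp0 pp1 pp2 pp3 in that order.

Op 1: fork(P0) -> P1. 2 ppages; refcounts: pp0:2 pp1:2
Op 2: read(P0, v0) -> 23. No state change.
Op 3: fork(P1) -> P2. 2 ppages; refcounts: pp0:3 pp1:3
Op 4: fork(P1) -> P3. 2 ppages; refcounts: pp0:4 pp1:4
Op 5: write(P1, v1, 124). refcount(pp1)=4>1 -> COPY to pp2. 3 ppages; refcounts: pp0:4 pp1:3 pp2:1
Op 6: write(P0, v1, 197). refcount(pp1)=3>1 -> COPY to pp3. 4 ppages; refcounts: pp0:4 pp1:2 pp2:1 pp3:1
Op 7: write(P1, v1, 139). refcount(pp2)=1 -> write in place. 4 ppages; refcounts: pp0:4 pp1:2 pp2:1 pp3:1
Op 8: read(P3, v0) -> 23. No state change.
Op 9: read(P2, v0) -> 23. No state change.

Answer: 4 2 1 1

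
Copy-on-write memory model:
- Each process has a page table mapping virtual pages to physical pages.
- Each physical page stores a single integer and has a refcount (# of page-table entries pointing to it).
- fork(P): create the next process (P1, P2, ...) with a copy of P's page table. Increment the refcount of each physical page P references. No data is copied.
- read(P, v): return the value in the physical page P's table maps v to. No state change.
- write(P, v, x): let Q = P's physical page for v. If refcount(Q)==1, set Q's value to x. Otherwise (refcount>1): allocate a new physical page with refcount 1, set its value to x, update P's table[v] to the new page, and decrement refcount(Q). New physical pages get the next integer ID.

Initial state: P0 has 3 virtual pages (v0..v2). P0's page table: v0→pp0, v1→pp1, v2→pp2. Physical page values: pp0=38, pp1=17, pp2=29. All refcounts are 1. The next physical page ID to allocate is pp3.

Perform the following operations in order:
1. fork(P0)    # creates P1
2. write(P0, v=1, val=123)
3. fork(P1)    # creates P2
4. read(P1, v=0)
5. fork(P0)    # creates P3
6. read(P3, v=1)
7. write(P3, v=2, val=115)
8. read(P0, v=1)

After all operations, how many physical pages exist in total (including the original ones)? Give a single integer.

Answer: 5

Derivation:
Op 1: fork(P0) -> P1. 3 ppages; refcounts: pp0:2 pp1:2 pp2:2
Op 2: write(P0, v1, 123). refcount(pp1)=2>1 -> COPY to pp3. 4 ppages; refcounts: pp0:2 pp1:1 pp2:2 pp3:1
Op 3: fork(P1) -> P2. 4 ppages; refcounts: pp0:3 pp1:2 pp2:3 pp3:1
Op 4: read(P1, v0) -> 38. No state change.
Op 5: fork(P0) -> P3. 4 ppages; refcounts: pp0:4 pp1:2 pp2:4 pp3:2
Op 6: read(P3, v1) -> 123. No state change.
Op 7: write(P3, v2, 115). refcount(pp2)=4>1 -> COPY to pp4. 5 ppages; refcounts: pp0:4 pp1:2 pp2:3 pp3:2 pp4:1
Op 8: read(P0, v1) -> 123. No state change.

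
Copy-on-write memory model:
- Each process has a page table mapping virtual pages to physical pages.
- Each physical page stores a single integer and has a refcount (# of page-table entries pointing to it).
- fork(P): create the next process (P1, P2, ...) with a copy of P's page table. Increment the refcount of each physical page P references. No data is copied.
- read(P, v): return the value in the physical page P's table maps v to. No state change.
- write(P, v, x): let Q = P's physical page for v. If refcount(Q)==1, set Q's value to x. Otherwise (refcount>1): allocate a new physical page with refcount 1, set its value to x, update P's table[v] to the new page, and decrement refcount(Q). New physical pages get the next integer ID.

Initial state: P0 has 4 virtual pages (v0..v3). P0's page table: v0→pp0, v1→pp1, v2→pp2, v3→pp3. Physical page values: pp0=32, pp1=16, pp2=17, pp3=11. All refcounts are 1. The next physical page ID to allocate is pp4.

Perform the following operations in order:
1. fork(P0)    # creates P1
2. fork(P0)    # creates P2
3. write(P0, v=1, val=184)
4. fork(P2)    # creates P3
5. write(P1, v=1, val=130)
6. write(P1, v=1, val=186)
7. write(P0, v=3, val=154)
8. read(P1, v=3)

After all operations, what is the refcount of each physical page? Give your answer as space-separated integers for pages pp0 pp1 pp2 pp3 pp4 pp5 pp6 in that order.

Op 1: fork(P0) -> P1. 4 ppages; refcounts: pp0:2 pp1:2 pp2:2 pp3:2
Op 2: fork(P0) -> P2. 4 ppages; refcounts: pp0:3 pp1:3 pp2:3 pp3:3
Op 3: write(P0, v1, 184). refcount(pp1)=3>1 -> COPY to pp4. 5 ppages; refcounts: pp0:3 pp1:2 pp2:3 pp3:3 pp4:1
Op 4: fork(P2) -> P3. 5 ppages; refcounts: pp0:4 pp1:3 pp2:4 pp3:4 pp4:1
Op 5: write(P1, v1, 130). refcount(pp1)=3>1 -> COPY to pp5. 6 ppages; refcounts: pp0:4 pp1:2 pp2:4 pp3:4 pp4:1 pp5:1
Op 6: write(P1, v1, 186). refcount(pp5)=1 -> write in place. 6 ppages; refcounts: pp0:4 pp1:2 pp2:4 pp3:4 pp4:1 pp5:1
Op 7: write(P0, v3, 154). refcount(pp3)=4>1 -> COPY to pp6. 7 ppages; refcounts: pp0:4 pp1:2 pp2:4 pp3:3 pp4:1 pp5:1 pp6:1
Op 8: read(P1, v3) -> 11. No state change.

Answer: 4 2 4 3 1 1 1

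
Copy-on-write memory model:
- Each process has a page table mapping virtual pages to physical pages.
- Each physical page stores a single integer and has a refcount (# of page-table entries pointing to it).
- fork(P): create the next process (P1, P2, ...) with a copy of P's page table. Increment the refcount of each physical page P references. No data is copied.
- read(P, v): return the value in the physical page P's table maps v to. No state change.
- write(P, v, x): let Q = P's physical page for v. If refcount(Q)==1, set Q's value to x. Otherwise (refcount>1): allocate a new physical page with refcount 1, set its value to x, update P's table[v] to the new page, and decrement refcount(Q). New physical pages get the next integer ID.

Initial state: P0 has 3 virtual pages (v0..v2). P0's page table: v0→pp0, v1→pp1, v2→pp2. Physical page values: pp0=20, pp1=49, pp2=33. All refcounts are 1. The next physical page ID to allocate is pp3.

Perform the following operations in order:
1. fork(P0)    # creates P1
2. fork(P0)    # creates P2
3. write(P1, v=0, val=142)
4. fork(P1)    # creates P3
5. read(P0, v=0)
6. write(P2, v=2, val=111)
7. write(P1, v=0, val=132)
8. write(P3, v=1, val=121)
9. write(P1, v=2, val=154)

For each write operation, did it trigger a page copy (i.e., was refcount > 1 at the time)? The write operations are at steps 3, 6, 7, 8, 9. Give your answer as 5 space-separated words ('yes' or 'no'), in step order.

Op 1: fork(P0) -> P1. 3 ppages; refcounts: pp0:2 pp1:2 pp2:2
Op 2: fork(P0) -> P2. 3 ppages; refcounts: pp0:3 pp1:3 pp2:3
Op 3: write(P1, v0, 142). refcount(pp0)=3>1 -> COPY to pp3. 4 ppages; refcounts: pp0:2 pp1:3 pp2:3 pp3:1
Op 4: fork(P1) -> P3. 4 ppages; refcounts: pp0:2 pp1:4 pp2:4 pp3:2
Op 5: read(P0, v0) -> 20. No state change.
Op 6: write(P2, v2, 111). refcount(pp2)=4>1 -> COPY to pp4. 5 ppages; refcounts: pp0:2 pp1:4 pp2:3 pp3:2 pp4:1
Op 7: write(P1, v0, 132). refcount(pp3)=2>1 -> COPY to pp5. 6 ppages; refcounts: pp0:2 pp1:4 pp2:3 pp3:1 pp4:1 pp5:1
Op 8: write(P3, v1, 121). refcount(pp1)=4>1 -> COPY to pp6. 7 ppages; refcounts: pp0:2 pp1:3 pp2:3 pp3:1 pp4:1 pp5:1 pp6:1
Op 9: write(P1, v2, 154). refcount(pp2)=3>1 -> COPY to pp7. 8 ppages; refcounts: pp0:2 pp1:3 pp2:2 pp3:1 pp4:1 pp5:1 pp6:1 pp7:1

yes yes yes yes yes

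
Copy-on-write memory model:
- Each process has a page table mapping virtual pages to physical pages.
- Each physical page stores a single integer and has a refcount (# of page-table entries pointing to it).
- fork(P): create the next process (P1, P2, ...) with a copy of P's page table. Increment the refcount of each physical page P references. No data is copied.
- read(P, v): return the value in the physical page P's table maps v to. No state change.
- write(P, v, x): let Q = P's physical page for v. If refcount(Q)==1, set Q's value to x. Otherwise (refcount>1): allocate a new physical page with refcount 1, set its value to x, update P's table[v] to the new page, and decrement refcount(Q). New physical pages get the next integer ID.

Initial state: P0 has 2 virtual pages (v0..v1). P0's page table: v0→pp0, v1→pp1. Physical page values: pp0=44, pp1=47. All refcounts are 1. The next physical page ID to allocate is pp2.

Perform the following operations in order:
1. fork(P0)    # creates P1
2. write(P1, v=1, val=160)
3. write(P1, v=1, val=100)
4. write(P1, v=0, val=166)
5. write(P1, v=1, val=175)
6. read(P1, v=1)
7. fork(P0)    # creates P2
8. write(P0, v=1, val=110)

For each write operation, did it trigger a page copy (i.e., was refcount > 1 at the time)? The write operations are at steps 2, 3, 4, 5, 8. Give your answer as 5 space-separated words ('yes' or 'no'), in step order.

Op 1: fork(P0) -> P1. 2 ppages; refcounts: pp0:2 pp1:2
Op 2: write(P1, v1, 160). refcount(pp1)=2>1 -> COPY to pp2. 3 ppages; refcounts: pp0:2 pp1:1 pp2:1
Op 3: write(P1, v1, 100). refcount(pp2)=1 -> write in place. 3 ppages; refcounts: pp0:2 pp1:1 pp2:1
Op 4: write(P1, v0, 166). refcount(pp0)=2>1 -> COPY to pp3. 4 ppages; refcounts: pp0:1 pp1:1 pp2:1 pp3:1
Op 5: write(P1, v1, 175). refcount(pp2)=1 -> write in place. 4 ppages; refcounts: pp0:1 pp1:1 pp2:1 pp3:1
Op 6: read(P1, v1) -> 175. No state change.
Op 7: fork(P0) -> P2. 4 ppages; refcounts: pp0:2 pp1:2 pp2:1 pp3:1
Op 8: write(P0, v1, 110). refcount(pp1)=2>1 -> COPY to pp4. 5 ppages; refcounts: pp0:2 pp1:1 pp2:1 pp3:1 pp4:1

yes no yes no yes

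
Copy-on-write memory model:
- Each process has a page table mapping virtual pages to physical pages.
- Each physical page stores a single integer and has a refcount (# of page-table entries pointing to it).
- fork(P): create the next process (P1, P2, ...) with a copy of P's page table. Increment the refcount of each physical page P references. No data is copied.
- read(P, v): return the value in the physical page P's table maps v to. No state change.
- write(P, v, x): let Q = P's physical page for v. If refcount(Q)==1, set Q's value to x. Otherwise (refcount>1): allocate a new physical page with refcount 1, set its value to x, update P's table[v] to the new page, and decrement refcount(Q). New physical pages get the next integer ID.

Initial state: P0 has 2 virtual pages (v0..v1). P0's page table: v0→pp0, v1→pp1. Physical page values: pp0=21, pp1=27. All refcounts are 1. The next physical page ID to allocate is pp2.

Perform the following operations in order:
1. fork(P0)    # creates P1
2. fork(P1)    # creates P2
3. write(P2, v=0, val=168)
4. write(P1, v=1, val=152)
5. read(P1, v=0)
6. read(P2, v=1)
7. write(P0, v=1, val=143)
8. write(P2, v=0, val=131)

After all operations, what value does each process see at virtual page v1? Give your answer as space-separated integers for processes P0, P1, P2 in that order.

Answer: 143 152 27

Derivation:
Op 1: fork(P0) -> P1. 2 ppages; refcounts: pp0:2 pp1:2
Op 2: fork(P1) -> P2. 2 ppages; refcounts: pp0:3 pp1:3
Op 3: write(P2, v0, 168). refcount(pp0)=3>1 -> COPY to pp2. 3 ppages; refcounts: pp0:2 pp1:3 pp2:1
Op 4: write(P1, v1, 152). refcount(pp1)=3>1 -> COPY to pp3. 4 ppages; refcounts: pp0:2 pp1:2 pp2:1 pp3:1
Op 5: read(P1, v0) -> 21. No state change.
Op 6: read(P2, v1) -> 27. No state change.
Op 7: write(P0, v1, 143). refcount(pp1)=2>1 -> COPY to pp4. 5 ppages; refcounts: pp0:2 pp1:1 pp2:1 pp3:1 pp4:1
Op 8: write(P2, v0, 131). refcount(pp2)=1 -> write in place. 5 ppages; refcounts: pp0:2 pp1:1 pp2:1 pp3:1 pp4:1
P0: v1 -> pp4 = 143
P1: v1 -> pp3 = 152
P2: v1 -> pp1 = 27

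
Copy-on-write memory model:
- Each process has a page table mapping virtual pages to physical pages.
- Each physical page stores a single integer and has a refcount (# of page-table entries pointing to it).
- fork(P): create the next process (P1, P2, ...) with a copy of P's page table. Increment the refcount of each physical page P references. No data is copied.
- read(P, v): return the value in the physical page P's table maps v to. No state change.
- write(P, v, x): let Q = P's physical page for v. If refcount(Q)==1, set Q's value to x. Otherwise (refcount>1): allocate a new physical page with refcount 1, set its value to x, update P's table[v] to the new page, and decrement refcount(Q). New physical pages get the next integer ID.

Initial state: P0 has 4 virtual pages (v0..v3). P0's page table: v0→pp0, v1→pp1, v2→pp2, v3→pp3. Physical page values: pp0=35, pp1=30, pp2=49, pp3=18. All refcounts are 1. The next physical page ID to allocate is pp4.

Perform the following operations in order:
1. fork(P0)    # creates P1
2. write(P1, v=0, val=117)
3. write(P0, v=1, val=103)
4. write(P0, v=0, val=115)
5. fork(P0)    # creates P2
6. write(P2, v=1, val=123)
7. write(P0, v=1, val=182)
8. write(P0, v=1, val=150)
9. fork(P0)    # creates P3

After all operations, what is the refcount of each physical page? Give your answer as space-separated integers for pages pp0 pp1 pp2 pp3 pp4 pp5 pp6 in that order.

Op 1: fork(P0) -> P1. 4 ppages; refcounts: pp0:2 pp1:2 pp2:2 pp3:2
Op 2: write(P1, v0, 117). refcount(pp0)=2>1 -> COPY to pp4. 5 ppages; refcounts: pp0:1 pp1:2 pp2:2 pp3:2 pp4:1
Op 3: write(P0, v1, 103). refcount(pp1)=2>1 -> COPY to pp5. 6 ppages; refcounts: pp0:1 pp1:1 pp2:2 pp3:2 pp4:1 pp5:1
Op 4: write(P0, v0, 115). refcount(pp0)=1 -> write in place. 6 ppages; refcounts: pp0:1 pp1:1 pp2:2 pp3:2 pp4:1 pp5:1
Op 5: fork(P0) -> P2. 6 ppages; refcounts: pp0:2 pp1:1 pp2:3 pp3:3 pp4:1 pp5:2
Op 6: write(P2, v1, 123). refcount(pp5)=2>1 -> COPY to pp6. 7 ppages; refcounts: pp0:2 pp1:1 pp2:3 pp3:3 pp4:1 pp5:1 pp6:1
Op 7: write(P0, v1, 182). refcount(pp5)=1 -> write in place. 7 ppages; refcounts: pp0:2 pp1:1 pp2:3 pp3:3 pp4:1 pp5:1 pp6:1
Op 8: write(P0, v1, 150). refcount(pp5)=1 -> write in place. 7 ppages; refcounts: pp0:2 pp1:1 pp2:3 pp3:3 pp4:1 pp5:1 pp6:1
Op 9: fork(P0) -> P3. 7 ppages; refcounts: pp0:3 pp1:1 pp2:4 pp3:4 pp4:1 pp5:2 pp6:1

Answer: 3 1 4 4 1 2 1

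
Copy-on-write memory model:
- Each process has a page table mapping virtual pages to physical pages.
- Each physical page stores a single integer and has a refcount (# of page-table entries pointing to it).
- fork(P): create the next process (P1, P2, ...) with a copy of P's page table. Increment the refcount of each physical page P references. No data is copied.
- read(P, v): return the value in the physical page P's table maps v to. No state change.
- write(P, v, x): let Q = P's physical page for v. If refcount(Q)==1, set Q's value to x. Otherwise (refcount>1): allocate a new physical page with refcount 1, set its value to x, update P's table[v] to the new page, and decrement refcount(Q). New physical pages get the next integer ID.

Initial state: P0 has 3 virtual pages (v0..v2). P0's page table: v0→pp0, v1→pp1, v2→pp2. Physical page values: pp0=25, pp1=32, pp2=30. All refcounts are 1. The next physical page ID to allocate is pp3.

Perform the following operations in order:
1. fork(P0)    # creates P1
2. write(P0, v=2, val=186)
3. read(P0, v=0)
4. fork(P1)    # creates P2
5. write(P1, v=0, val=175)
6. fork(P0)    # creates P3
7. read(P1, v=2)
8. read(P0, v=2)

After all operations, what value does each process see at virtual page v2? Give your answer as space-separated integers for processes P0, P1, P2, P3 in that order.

Answer: 186 30 30 186

Derivation:
Op 1: fork(P0) -> P1. 3 ppages; refcounts: pp0:2 pp1:2 pp2:2
Op 2: write(P0, v2, 186). refcount(pp2)=2>1 -> COPY to pp3. 4 ppages; refcounts: pp0:2 pp1:2 pp2:1 pp3:1
Op 3: read(P0, v0) -> 25. No state change.
Op 4: fork(P1) -> P2. 4 ppages; refcounts: pp0:3 pp1:3 pp2:2 pp3:1
Op 5: write(P1, v0, 175). refcount(pp0)=3>1 -> COPY to pp4. 5 ppages; refcounts: pp0:2 pp1:3 pp2:2 pp3:1 pp4:1
Op 6: fork(P0) -> P3. 5 ppages; refcounts: pp0:3 pp1:4 pp2:2 pp3:2 pp4:1
Op 7: read(P1, v2) -> 30. No state change.
Op 8: read(P0, v2) -> 186. No state change.
P0: v2 -> pp3 = 186
P1: v2 -> pp2 = 30
P2: v2 -> pp2 = 30
P3: v2 -> pp3 = 186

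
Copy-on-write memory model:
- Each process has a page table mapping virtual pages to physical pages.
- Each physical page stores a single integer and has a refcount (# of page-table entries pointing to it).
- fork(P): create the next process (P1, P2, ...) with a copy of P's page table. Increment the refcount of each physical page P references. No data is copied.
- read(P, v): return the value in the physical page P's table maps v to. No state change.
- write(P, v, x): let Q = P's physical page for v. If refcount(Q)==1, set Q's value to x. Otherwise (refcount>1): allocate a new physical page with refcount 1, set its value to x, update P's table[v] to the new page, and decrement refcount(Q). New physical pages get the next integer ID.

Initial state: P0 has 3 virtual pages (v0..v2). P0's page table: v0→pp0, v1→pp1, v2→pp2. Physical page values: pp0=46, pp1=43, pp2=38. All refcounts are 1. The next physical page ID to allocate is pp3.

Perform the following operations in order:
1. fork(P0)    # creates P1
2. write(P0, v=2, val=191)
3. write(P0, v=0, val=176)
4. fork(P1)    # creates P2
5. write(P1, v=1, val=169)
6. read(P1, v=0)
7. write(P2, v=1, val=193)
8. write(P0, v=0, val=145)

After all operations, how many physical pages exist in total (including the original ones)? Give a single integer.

Op 1: fork(P0) -> P1. 3 ppages; refcounts: pp0:2 pp1:2 pp2:2
Op 2: write(P0, v2, 191). refcount(pp2)=2>1 -> COPY to pp3. 4 ppages; refcounts: pp0:2 pp1:2 pp2:1 pp3:1
Op 3: write(P0, v0, 176). refcount(pp0)=2>1 -> COPY to pp4. 5 ppages; refcounts: pp0:1 pp1:2 pp2:1 pp3:1 pp4:1
Op 4: fork(P1) -> P2. 5 ppages; refcounts: pp0:2 pp1:3 pp2:2 pp3:1 pp4:1
Op 5: write(P1, v1, 169). refcount(pp1)=3>1 -> COPY to pp5. 6 ppages; refcounts: pp0:2 pp1:2 pp2:2 pp3:1 pp4:1 pp5:1
Op 6: read(P1, v0) -> 46. No state change.
Op 7: write(P2, v1, 193). refcount(pp1)=2>1 -> COPY to pp6. 7 ppages; refcounts: pp0:2 pp1:1 pp2:2 pp3:1 pp4:1 pp5:1 pp6:1
Op 8: write(P0, v0, 145). refcount(pp4)=1 -> write in place. 7 ppages; refcounts: pp0:2 pp1:1 pp2:2 pp3:1 pp4:1 pp5:1 pp6:1

Answer: 7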